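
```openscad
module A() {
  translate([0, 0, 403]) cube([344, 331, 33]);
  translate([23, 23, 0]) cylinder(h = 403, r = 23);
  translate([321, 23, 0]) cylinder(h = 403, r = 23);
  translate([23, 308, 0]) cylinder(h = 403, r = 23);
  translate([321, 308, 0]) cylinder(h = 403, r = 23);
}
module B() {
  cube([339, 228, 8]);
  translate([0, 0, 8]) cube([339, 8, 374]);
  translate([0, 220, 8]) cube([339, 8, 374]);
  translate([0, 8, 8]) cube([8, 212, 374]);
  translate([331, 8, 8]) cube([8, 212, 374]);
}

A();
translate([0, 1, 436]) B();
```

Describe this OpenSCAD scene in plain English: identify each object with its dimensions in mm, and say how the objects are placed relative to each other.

A is a simple wooden stool: a rectangular seat 344 mm (x) by 331 mm (y), 33 mm thick, top face at z = 436 mm, on four round legs, each 46 mm in diameter. The legs rest on z = 0, each leg's axis is inset half a diameter from the nearest pair of seat edges (so the leg's bounding box is flush with the corner).

B is an open-topped rectangular box: outside dimensions 339×228×382 mm, with a uniform wall and base thickness of 8 mm. The base is a full 339×228 slab on the floor; four walls sit on top of the base. The front and back walls (the −y and +y sides) span the full width; the two side walls fit between them.

The open box is on top of the stool.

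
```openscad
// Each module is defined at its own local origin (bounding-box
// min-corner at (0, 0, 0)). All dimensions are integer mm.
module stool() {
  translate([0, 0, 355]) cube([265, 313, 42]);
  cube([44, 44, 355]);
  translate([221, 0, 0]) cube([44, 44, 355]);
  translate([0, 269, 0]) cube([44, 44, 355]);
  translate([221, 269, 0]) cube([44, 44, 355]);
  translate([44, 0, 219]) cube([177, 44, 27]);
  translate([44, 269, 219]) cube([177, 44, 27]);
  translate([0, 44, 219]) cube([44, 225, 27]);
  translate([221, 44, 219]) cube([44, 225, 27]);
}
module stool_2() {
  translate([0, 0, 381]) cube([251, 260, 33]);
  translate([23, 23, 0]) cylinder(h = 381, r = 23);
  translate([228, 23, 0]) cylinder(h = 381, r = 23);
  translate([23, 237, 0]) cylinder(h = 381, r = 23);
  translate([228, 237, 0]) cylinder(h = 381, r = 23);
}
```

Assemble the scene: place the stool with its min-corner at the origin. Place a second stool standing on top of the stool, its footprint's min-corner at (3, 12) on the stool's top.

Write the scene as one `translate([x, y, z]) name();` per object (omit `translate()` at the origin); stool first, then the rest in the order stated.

stool();
translate([3, 12, 397]) stool_2();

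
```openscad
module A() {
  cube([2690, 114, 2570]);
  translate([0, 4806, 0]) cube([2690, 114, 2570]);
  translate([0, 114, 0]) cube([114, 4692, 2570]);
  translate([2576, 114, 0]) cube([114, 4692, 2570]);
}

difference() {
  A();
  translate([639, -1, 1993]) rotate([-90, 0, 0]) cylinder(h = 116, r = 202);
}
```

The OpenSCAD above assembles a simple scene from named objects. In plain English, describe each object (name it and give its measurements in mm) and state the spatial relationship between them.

A is the wall frame of a small rectangular building: four walls, each 2570 mm tall and 114 mm thick, enclosing a footprint 2690 mm (x) by 4920 mm (y) outside-to-outside, with no floor or roof. The front and back walls (the −y and +y sides) span the full width; the two side walls fit between them.

The house frame has a circular hole of radius 202 mm through its front wall, centred at (x = 639, z = 1993).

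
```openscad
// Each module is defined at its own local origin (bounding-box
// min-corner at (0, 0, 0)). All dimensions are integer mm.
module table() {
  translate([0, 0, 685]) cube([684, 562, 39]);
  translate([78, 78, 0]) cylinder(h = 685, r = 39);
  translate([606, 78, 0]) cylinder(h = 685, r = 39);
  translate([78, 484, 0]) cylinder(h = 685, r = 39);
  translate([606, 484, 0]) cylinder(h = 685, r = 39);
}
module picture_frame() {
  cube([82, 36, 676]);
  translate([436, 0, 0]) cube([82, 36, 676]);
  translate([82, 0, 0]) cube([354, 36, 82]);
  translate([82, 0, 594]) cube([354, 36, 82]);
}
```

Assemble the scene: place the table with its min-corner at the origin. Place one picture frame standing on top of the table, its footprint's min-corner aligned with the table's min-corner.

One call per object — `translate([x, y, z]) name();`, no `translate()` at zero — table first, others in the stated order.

table();
translate([0, 0, 724]) picture_frame();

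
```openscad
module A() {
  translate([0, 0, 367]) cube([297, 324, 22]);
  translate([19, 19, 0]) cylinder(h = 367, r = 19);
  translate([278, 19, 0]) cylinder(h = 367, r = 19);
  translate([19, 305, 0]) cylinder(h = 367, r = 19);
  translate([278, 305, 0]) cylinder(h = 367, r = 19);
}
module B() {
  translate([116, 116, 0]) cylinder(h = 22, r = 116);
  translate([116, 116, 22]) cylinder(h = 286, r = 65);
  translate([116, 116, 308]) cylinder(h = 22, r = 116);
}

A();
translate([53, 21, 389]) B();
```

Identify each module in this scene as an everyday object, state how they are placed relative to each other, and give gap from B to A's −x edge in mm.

A is a stool. B is a spool. The spool is on top of the stool. The gap from the spool to the stool's −x edge is 53 mm.

The spool's min-x is at 53; the stool's min-x is 0; gap = 53 mm.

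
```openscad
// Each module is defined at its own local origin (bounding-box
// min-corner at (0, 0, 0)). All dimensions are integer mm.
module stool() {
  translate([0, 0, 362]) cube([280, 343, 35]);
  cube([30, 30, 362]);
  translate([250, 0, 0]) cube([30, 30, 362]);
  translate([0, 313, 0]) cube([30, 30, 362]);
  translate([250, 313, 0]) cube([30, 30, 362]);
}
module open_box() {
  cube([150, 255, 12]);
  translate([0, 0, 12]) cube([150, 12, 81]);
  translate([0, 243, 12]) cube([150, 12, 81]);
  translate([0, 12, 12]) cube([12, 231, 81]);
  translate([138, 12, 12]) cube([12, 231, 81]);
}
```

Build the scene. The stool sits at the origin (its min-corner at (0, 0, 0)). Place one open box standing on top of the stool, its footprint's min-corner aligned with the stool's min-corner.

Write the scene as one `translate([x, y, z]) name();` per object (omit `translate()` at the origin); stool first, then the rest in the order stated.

stool();
translate([0, 0, 397]) open_box();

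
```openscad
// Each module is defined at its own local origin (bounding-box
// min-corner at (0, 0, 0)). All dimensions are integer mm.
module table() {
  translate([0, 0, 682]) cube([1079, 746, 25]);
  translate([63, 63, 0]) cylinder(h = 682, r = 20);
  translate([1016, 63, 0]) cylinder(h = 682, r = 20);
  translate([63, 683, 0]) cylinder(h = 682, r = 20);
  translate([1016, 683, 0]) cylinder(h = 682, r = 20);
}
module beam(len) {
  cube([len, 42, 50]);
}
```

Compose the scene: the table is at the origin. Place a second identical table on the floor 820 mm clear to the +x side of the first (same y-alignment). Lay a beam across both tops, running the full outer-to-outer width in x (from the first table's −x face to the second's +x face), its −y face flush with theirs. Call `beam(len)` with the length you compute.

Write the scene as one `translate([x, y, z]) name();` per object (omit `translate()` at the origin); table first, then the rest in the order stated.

table();
translate([1899, 0, 0]) table();
translate([0, 0, 707]) beam(2978);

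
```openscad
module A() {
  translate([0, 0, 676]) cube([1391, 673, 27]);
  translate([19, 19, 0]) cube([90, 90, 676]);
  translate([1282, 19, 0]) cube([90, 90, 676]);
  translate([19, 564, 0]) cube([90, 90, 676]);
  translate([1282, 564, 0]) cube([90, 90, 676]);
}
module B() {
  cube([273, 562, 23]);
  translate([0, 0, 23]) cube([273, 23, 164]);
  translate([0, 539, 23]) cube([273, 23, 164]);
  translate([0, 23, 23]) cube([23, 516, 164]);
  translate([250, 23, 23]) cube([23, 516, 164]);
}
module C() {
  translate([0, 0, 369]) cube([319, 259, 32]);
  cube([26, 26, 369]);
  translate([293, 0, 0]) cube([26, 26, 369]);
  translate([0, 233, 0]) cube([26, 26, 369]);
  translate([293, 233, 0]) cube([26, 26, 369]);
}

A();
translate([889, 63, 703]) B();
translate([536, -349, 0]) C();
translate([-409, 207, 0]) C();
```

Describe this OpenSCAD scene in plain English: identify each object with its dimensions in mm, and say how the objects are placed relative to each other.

A is a table with a 1391×673 mm rectangular top, 27 mm thick, top surface at z = 703 mm, supported by four 90×90 mm square legs, each inset 19 mm from the nearest pair of top edges, running from the floor.

B is an open-topped rectangular box: outside dimensions 273×562×187 mm, with a uniform wall and base thickness of 23 mm. The base is a full 273×562 slab on the floor; four walls sit on top of the base. The front and back walls (the −y and +y sides) span the full width; the two side walls fit between them.

C is a four-legged stool. The seat is a 319×259×32 mm slab whose top surface is at z = 401 mm; four square legs, each 26×26 mm in cross-section, run from the floor (z = 0) to the underside of the seat, each flush with a corner of the seat.

The open box is on top of the table. Two stools sit around the table at the −y, −x sides.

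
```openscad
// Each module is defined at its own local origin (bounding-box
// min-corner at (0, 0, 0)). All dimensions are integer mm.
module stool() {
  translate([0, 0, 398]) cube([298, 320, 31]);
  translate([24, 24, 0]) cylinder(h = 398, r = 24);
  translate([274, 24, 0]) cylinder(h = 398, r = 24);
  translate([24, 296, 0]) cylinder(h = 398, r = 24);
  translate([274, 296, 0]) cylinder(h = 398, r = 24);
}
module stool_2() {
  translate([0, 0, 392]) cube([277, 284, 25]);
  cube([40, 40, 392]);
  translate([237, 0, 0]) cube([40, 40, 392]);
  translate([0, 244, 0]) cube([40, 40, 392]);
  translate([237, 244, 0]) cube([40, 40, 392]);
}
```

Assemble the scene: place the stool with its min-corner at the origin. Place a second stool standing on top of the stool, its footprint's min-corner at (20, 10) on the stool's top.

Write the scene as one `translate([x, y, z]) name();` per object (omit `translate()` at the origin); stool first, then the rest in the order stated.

stool();
translate([20, 10, 429]) stool_2();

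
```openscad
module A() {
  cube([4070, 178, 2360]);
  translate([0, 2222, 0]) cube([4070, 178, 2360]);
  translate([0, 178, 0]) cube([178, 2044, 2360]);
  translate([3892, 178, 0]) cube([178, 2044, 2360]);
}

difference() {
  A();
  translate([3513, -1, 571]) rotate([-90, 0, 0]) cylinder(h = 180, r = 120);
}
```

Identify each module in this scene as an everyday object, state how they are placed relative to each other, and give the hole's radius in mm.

The subtracted cylinder has r = 120 mm.

A is a house frame. The house frame has a circular hole through its front wall. The hole's radius is 120 mm.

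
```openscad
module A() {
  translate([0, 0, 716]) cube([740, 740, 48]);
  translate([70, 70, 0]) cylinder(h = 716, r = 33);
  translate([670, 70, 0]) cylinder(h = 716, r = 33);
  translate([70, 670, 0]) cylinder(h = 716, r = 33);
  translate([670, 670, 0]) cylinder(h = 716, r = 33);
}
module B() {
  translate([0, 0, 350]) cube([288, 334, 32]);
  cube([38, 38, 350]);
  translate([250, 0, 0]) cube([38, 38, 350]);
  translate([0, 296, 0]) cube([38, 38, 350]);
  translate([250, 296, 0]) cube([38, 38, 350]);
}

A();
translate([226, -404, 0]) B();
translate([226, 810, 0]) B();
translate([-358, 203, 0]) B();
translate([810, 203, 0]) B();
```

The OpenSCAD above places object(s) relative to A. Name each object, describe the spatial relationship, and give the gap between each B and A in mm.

A is a table. B is a stool. Four stools sit around the table at the −y, +y, −x, +x sides. The gap between each stool and the table is 70 mm.

Each stool's nearest face is 70 mm from the table's bounding box.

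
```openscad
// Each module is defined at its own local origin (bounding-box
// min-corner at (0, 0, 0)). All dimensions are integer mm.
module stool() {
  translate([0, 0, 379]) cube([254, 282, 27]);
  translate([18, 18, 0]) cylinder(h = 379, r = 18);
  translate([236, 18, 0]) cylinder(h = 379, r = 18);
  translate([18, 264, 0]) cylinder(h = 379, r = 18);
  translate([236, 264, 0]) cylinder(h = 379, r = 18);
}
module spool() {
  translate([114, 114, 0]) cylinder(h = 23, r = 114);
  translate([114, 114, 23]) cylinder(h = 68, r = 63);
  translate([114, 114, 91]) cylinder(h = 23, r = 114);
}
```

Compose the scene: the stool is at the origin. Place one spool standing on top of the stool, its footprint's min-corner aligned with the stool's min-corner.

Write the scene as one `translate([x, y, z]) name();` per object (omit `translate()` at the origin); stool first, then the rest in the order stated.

stool();
translate([0, 0, 406]) spool();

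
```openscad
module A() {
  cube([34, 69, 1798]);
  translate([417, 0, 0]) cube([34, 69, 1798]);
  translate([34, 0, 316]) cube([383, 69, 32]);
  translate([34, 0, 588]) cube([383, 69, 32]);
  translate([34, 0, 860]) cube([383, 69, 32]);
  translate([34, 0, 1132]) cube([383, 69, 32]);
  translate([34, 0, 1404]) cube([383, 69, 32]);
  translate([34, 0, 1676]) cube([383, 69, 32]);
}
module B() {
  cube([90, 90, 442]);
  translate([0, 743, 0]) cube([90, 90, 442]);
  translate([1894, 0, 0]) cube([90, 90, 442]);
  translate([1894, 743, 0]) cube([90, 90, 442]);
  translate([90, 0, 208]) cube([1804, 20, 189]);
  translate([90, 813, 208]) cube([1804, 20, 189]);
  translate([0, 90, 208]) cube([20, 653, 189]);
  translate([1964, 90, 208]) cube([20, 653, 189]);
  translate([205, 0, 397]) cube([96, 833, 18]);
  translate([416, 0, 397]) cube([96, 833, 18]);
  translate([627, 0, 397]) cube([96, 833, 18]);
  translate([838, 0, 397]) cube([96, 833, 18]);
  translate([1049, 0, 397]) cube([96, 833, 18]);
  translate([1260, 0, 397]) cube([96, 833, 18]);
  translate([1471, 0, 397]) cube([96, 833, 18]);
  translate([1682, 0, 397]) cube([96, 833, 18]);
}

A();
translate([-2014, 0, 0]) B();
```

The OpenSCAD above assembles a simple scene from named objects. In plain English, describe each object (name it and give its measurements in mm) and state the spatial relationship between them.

A is a wooden ladder with two side rails of 34×69 mm section and 1798 mm height, set 451 mm apart overall. Between them run 6 rectangular rungs (69 mm deep, 32 mm thick), front faces flush with the rails' −y face. The bottom of the first rung is 316 mm above the floor and each subsequent rung is 272 mm higher than the one below.

B is a bed frame 1984 mm long (x) by 833 mm wide (y). Four 90×90 mm corner posts, 442 mm tall, at the corners of the footprint. Four rails of 20 mm thickness and 189 mm height run between adjacent posts with their undersides at z = 208 mm, their outer faces flush with the outside of the frame (the two x-running rails run between the posts' inner faces; the two y-running rails run between the posts' inner faces). 8 slats, each 96 mm wide (x) and 18 mm thick, lie across the top of the two x-running rails, running the full 833 mm width of the frame in y; the slats are evenly spaced along x between the inner faces of the end posts with equal gaps (rounded down to the nearest mm) at the −x end and between each pair — any rounding remainder accumulates at the +x end.

The bed frame is on the floor beside the ladder on its −x side.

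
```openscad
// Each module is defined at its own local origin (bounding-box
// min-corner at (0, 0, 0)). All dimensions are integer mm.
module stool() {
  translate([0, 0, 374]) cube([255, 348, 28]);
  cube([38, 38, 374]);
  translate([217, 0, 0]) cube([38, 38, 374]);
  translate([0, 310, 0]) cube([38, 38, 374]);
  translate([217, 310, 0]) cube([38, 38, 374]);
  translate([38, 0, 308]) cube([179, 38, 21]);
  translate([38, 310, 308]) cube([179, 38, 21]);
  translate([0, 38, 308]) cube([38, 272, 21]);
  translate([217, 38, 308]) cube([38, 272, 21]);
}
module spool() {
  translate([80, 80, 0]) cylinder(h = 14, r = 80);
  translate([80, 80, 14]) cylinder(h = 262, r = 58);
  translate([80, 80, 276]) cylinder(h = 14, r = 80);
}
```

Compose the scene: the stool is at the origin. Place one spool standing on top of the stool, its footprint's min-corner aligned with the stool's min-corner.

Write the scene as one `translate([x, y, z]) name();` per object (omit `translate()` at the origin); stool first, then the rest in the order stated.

stool();
translate([0, 0, 402]) spool();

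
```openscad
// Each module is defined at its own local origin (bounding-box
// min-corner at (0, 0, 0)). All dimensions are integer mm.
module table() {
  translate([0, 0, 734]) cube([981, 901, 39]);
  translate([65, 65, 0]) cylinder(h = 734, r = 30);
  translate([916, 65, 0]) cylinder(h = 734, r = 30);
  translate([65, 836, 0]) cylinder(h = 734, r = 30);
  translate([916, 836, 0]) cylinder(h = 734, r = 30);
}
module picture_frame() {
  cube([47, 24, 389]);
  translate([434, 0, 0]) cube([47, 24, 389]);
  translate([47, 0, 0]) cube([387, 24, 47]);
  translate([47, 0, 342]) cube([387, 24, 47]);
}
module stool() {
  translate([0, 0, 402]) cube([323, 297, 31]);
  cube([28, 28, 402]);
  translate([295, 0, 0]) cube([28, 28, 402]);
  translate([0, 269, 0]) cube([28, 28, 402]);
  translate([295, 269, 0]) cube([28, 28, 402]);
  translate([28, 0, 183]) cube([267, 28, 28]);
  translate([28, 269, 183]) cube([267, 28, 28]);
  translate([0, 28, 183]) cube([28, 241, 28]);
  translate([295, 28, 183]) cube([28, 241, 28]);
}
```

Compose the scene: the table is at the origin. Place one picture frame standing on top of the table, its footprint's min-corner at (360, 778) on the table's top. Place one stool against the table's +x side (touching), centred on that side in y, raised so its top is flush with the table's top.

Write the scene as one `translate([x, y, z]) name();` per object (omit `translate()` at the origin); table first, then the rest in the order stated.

table();
translate([360, 778, 773]) picture_frame();
translate([981, 302, 340]) stool();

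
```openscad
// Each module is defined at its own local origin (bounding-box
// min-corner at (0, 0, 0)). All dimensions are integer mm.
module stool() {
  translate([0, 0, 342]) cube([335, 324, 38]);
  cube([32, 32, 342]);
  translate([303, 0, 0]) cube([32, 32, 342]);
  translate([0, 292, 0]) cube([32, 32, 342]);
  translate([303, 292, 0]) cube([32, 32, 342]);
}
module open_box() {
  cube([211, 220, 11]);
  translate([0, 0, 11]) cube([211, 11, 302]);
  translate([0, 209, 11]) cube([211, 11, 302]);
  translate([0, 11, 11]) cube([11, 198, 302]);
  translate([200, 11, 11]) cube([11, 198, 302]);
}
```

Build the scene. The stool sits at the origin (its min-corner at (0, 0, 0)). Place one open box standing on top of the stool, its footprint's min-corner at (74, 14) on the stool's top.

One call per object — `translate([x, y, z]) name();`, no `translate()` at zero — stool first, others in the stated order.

stool();
translate([74, 14, 380]) open_box();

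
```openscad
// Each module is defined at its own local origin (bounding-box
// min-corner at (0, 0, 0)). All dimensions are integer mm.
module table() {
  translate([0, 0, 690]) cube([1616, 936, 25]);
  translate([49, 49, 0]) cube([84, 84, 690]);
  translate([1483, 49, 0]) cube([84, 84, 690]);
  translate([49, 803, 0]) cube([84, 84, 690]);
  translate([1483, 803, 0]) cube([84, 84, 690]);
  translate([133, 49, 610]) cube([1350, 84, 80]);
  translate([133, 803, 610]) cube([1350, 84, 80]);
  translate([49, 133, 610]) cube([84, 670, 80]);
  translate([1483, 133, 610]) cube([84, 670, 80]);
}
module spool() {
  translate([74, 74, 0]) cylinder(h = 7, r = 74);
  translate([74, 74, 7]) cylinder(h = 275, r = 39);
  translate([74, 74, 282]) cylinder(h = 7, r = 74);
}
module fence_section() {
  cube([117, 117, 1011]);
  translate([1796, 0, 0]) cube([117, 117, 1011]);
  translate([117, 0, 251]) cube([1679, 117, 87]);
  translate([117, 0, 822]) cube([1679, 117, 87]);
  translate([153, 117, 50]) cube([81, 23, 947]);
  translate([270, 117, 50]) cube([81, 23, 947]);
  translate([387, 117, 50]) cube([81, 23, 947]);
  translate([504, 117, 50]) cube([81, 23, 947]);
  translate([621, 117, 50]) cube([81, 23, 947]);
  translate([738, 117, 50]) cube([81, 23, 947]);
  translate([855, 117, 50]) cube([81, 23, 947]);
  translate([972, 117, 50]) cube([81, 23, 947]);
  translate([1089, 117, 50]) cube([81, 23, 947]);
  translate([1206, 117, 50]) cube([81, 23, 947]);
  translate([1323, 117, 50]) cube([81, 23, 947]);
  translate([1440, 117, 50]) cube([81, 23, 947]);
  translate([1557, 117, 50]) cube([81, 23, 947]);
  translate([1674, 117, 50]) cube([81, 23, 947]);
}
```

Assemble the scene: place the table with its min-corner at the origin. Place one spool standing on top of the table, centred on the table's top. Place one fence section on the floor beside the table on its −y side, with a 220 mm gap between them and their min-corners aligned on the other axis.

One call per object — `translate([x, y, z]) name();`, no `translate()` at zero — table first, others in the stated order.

table();
translate([734, 394, 715]) spool();
translate([0, -360, 0]) fence_section();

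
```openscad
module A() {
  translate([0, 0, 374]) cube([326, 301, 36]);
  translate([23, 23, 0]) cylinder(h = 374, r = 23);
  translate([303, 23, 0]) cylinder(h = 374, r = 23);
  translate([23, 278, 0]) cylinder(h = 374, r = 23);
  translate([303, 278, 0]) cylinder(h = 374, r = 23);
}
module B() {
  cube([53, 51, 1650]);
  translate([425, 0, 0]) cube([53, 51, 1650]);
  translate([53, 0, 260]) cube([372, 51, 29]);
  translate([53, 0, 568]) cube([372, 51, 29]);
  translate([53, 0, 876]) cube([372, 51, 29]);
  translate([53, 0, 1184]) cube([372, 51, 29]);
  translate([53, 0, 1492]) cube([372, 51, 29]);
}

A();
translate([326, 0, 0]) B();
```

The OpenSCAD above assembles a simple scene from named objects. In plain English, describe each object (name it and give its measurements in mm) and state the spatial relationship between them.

A is a four-legged stool. The seat is 326×301 mm, 36 mm thick, top at z = 410 mm. It stands on four round legs, each 46 mm in diameter, from z = 0 to the seat underside, each leg's axis is inset half a diameter from the nearest pair of seat edges (so the leg's bounding box is flush with the corner).

B is a straight ladder. Two 53×51 mm vertical rails, 1650 mm tall, stand 478 mm apart (outside-to-outside) with their front faces coplanar on the −y side. 5 rungs, each 51 mm deep and 29 mm tall, span between the inner faces of the rails, front faces flush with the rails. The lowest rung's underside is at z = 260 mm and rungs are spaced 308 mm apart (underside to underside).

The ladder is against the stool's +x side, with their −y faces flush.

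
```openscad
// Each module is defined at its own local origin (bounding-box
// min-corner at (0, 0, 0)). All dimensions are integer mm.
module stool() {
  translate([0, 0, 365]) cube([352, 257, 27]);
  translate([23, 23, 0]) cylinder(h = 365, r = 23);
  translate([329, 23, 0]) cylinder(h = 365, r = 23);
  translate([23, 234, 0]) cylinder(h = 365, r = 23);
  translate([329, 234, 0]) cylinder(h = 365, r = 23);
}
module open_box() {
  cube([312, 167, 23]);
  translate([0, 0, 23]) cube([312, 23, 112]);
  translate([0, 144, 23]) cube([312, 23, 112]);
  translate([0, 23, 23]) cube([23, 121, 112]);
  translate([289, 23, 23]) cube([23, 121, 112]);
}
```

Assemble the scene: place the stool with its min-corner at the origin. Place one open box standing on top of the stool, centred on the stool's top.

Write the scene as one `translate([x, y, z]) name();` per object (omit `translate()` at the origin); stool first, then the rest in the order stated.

stool();
translate([20, 45, 392]) open_box();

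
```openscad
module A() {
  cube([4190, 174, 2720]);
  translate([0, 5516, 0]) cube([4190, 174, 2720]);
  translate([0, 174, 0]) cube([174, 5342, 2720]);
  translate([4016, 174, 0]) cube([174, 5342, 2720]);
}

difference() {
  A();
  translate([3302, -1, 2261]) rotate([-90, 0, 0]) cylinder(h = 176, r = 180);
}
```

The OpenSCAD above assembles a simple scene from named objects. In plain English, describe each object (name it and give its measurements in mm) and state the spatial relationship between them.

A is the wall frame of a small rectangular building: four walls, each 2720 mm tall and 174 mm thick, enclosing a footprint 4190 mm (x) by 5690 mm (y) outside-to-outside, with no floor or roof. The front and back walls (the −y and +y sides) span the full width; the two side walls fit between them.

The house frame has a circular hole of radius 180 mm through its front wall, centred at (x = 3302, z = 2261).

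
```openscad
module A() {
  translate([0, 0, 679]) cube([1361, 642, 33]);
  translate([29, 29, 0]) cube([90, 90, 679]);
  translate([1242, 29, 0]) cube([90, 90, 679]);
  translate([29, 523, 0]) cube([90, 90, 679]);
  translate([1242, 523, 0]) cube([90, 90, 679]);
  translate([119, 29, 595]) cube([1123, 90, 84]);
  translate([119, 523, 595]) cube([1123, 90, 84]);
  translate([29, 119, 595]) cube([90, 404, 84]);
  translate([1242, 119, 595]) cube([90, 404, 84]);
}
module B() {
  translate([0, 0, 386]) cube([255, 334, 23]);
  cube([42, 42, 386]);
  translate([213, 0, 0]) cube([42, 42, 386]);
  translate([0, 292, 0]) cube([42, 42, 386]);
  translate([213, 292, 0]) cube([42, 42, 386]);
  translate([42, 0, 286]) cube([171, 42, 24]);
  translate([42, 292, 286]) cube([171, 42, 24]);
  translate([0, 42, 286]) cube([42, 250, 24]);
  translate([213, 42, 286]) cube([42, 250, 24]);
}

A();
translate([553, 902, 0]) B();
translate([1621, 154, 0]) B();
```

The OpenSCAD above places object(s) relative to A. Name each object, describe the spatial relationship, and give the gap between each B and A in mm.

A is a table. B is a stool. Two stools sit around the table at the +y, +x sides. The gap between each stool and the table is 260 mm.

Each stool's nearest face is 260 mm from the table's bounding box.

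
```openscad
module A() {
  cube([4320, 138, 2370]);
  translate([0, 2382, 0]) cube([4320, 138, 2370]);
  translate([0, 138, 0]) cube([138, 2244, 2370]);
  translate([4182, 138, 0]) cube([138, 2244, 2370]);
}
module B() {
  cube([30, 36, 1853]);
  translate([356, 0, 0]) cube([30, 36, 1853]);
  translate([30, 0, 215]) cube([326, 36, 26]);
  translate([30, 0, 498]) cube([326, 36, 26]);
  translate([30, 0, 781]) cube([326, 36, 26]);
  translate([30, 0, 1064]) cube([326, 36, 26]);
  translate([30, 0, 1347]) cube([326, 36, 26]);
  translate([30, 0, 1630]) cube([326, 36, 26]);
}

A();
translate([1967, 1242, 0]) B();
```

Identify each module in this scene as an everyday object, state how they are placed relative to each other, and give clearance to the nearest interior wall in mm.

A is a house frame. B is a ladder. The ladder sits inside the house frame, centred. The clearance to the nearest interior wall is 1104 mm.

Clearances: x = 1829, y = 1104; minimum 1104 mm.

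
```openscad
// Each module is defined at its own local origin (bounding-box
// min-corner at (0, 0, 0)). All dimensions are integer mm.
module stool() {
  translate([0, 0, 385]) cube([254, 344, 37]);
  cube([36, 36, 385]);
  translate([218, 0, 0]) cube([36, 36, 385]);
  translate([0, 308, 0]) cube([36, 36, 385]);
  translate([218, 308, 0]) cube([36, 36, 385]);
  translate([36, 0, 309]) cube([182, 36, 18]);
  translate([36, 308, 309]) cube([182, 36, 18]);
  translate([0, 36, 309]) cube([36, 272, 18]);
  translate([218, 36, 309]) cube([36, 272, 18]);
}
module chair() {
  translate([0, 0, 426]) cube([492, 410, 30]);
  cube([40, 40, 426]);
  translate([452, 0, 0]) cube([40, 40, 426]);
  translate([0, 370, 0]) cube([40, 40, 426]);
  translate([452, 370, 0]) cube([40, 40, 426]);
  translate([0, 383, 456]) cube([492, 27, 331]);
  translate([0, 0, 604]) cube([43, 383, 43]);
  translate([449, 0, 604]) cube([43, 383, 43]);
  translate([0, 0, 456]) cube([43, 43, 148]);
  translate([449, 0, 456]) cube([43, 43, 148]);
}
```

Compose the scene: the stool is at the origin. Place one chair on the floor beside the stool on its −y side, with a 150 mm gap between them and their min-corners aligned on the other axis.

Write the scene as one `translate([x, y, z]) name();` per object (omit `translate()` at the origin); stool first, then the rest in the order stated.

stool();
translate([0, -560, 0]) chair();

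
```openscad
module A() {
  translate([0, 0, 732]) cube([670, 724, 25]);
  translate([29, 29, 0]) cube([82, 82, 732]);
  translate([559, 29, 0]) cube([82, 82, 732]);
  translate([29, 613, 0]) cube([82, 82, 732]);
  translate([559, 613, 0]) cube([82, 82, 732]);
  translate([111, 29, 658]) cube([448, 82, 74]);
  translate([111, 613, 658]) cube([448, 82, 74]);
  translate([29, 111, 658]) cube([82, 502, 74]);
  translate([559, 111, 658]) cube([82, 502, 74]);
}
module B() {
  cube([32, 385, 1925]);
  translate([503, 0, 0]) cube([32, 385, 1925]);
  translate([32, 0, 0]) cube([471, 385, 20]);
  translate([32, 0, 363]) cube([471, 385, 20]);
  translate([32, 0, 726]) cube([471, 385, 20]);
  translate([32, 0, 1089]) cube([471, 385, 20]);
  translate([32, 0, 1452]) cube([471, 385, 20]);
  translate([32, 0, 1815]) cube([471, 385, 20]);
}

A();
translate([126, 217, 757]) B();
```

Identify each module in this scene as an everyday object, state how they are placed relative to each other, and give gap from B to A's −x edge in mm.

A is a table. B is a bookshelf. The bookshelf is on top of the table. The gap from the bookshelf to the table's −x edge is 126 mm.

The bookshelf's min-x is at 126; the table's min-x is 0; gap = 126 mm.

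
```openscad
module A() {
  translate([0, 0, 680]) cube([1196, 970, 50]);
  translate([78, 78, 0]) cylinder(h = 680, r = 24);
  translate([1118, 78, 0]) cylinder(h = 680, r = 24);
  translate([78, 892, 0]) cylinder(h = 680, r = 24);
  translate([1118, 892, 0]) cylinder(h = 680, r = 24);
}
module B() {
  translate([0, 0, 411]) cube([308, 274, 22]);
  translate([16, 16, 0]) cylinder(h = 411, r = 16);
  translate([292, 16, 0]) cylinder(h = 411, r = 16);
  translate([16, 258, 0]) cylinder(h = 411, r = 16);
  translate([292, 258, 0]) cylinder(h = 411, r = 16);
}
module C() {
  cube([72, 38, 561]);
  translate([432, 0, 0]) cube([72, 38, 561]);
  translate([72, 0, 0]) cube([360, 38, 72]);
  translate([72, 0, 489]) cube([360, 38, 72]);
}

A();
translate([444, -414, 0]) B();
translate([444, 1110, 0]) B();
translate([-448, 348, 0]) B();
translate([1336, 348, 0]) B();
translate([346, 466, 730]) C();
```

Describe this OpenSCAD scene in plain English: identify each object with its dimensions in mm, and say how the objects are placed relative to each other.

A is a table: top 1196 mm (x) × 970 mm (y), 50 mm thick, upper face at z = 730 mm, on four round legs of 48 mm diameter, each leg's bounding box inset 54 mm from the nearest pair of top edges, running from z = 0 to the bottom of the top.

B is a simple wooden stool: a rectangular seat 308 mm (x) by 274 mm (y), 22 mm thick, top face at z = 433 mm, on four round legs, each 32 mm in diameter. The legs rest on z = 0, each leg's axis is inset half a diameter from the nearest pair of seat edges (so the leg's bounding box is flush with the corner).

C is a rectangular picture frame lying in the x–z plane (depth along y). The opening is 360 mm wide (x) by 417 mm tall (z), surrounded by a border 72 mm wide on all four sides. The frame is 38 mm deep and is made of two full-height vertical stiles with two horizontal rails fitted between them.

Four stools sit around the table at the −y, +y, −x, +x sides. The picture frame is on top of the table, centred.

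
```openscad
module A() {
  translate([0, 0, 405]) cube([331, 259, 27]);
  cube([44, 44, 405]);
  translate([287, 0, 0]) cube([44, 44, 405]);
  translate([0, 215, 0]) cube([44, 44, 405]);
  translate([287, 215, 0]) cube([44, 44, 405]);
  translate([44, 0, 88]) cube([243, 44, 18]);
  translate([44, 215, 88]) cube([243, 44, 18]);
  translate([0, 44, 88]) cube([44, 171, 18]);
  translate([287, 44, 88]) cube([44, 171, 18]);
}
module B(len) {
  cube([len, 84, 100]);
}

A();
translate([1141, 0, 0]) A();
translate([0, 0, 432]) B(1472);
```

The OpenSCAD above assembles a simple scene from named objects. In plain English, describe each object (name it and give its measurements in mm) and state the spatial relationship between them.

A is a four-legged stool. The seat is 331×259 mm, 27 mm thick, top at z = 432 mm. It stands on four square legs, each 44×44 mm in cross-section, from z = 0 to the seat underside, each flush with a corner of the seat. Four stretchers, 44 mm wide and 18 mm tall, connect adjacent legs with their undersides at z = 88 mm, each running between the inner faces of the legs it joins and aligned with the legs' outer faces on the other axis.

B is a rectangular beam 1472 mm long (x), 84 mm deep (y), 100 mm thick (z).

The beam spans the tops of two stools placed 810 mm apart, resting at z = 432 mm.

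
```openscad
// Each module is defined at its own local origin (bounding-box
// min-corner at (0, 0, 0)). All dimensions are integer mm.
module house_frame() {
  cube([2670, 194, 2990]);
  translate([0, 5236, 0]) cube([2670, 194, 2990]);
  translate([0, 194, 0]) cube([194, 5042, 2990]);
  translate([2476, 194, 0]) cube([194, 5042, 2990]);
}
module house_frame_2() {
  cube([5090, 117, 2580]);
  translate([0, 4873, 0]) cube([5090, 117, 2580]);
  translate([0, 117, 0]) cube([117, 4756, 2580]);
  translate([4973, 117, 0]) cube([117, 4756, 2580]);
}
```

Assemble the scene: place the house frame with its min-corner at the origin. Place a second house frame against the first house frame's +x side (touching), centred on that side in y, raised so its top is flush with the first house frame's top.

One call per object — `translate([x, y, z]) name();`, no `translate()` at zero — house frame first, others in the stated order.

house_frame();
translate([2670, 220, 410]) house_frame_2();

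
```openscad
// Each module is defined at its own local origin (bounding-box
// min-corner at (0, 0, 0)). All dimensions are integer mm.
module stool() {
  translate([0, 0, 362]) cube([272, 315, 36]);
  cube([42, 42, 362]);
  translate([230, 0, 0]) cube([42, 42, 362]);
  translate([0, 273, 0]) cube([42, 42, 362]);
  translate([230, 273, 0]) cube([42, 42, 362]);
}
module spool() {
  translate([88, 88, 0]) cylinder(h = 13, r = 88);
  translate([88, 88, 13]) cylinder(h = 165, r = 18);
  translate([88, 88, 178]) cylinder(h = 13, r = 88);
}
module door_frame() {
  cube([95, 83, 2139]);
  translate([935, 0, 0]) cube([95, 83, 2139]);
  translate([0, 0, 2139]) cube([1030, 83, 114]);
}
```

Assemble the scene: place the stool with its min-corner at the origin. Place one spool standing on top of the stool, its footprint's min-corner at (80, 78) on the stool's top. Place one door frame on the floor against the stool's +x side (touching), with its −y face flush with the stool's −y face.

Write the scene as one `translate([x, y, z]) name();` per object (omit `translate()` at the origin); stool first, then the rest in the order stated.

stool();
translate([80, 78, 398]) spool();
translate([272, 0, 0]) door_frame();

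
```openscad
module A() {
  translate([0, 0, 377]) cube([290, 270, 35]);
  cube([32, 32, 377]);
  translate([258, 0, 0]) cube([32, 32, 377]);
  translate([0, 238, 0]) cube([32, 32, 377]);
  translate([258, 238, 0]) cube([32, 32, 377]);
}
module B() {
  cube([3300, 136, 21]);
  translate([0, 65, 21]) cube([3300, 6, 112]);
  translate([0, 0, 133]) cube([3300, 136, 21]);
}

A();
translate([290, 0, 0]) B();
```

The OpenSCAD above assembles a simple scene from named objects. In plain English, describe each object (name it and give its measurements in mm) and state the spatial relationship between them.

A is a simple wooden stool: a rectangular seat 290 mm (x) by 270 mm (y), 35 mm thick, top face at z = 412 mm, on four square legs, each 32×32 mm in cross-section. The legs rest on z = 0, each flush with a corner of the seat.

B is an I-beam lying along x, 3300 mm long. Overall section height 154 mm. Two flanges 136 mm wide (y) and 21 mm thick, one on the floor and one at the top; a web 6 mm thick runs between them, centred on the flange width.

The I-beam is against the stool's +x side, with their −y faces flush.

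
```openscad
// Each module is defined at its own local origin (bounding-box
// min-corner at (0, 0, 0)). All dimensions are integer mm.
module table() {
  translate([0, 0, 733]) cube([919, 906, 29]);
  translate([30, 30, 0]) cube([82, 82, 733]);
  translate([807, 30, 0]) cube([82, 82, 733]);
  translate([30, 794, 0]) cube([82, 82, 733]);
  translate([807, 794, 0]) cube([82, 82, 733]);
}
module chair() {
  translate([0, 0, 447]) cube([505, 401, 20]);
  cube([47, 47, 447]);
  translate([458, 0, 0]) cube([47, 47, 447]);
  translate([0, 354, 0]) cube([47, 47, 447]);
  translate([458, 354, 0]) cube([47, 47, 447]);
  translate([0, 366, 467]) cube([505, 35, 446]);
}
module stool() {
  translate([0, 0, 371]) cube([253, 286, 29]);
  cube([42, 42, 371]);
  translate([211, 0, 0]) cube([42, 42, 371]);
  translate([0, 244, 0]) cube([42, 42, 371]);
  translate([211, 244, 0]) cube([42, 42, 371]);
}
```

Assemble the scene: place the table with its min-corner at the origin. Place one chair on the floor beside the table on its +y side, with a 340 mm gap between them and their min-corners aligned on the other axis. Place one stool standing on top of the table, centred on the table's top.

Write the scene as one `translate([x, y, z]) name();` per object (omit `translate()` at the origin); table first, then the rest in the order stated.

table();
translate([0, 1246, 0]) chair();
translate([333, 310, 762]) stool();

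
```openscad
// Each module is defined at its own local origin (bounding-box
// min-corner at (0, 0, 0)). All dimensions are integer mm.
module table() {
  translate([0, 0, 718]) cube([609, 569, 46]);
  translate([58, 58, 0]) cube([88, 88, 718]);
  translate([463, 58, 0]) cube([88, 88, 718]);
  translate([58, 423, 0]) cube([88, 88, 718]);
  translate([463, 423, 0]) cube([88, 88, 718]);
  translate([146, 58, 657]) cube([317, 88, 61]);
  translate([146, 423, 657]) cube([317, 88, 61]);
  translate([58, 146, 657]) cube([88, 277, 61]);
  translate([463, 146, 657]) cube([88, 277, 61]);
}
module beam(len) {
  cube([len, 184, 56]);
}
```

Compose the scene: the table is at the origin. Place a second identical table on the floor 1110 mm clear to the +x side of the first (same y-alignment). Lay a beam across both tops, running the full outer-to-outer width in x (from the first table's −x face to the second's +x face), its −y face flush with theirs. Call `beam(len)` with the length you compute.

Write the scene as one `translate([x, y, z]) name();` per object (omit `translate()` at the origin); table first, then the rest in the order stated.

table();
translate([1719, 0, 0]) table();
translate([0, 0, 764]) beam(2328);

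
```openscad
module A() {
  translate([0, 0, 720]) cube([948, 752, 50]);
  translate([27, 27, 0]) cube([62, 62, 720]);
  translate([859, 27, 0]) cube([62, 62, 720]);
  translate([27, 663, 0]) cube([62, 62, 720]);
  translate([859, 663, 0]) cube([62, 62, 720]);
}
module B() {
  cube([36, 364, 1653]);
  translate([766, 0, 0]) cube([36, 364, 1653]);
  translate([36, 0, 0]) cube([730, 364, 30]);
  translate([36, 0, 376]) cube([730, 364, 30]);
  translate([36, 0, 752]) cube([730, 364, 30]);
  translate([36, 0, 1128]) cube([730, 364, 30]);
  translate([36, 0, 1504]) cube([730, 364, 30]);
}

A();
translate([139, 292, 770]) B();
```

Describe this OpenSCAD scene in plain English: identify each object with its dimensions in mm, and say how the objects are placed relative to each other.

A is a table with a 948×752 mm rectangular top, 50 mm thick, top surface at z = 770 mm, supported by four 62×62 mm square legs, each inset 27 mm from the nearest pair of top edges, running from the floor.

B is a bookshelf 802 mm wide overall, 364 mm deep and 1653 mm tall. The two sides are 36 mm thick vertical panels. 5 horizontal shelves of 30 mm thickness span between the inner faces of the sides; the lowest shelf sits on the floor and shelves are stacked with a clear vertical gap of 346 mm between each pair.

The bookshelf is on top of the table.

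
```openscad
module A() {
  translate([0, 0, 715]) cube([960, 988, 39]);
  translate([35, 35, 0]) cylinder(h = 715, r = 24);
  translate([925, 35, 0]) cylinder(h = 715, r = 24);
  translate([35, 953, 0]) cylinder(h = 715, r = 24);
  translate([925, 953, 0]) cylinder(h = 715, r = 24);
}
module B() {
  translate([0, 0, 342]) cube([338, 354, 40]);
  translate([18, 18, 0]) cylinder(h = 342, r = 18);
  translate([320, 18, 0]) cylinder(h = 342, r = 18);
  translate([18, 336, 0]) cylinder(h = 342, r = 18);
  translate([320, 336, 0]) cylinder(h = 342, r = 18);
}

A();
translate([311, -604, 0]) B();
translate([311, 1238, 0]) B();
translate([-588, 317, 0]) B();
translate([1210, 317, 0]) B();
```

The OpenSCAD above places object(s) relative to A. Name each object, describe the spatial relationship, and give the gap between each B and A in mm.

A is a table. B is a stool. Four stools sit around the table at the −y, +y, −x, +x sides. The gap between each stool and the table is 250 mm.

Each stool's nearest face is 250 mm from the table's bounding box.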